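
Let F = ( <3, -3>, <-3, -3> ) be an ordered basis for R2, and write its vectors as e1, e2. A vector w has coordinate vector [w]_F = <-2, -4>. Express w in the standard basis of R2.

The coordinates say w = -2e1 - 4e2; adding the scaled basis vectors gives <6, 18>.

<6, 18>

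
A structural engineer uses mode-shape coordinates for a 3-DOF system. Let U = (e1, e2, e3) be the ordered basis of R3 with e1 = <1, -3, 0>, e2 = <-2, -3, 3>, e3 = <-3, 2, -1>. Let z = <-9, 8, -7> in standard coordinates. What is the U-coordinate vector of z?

<1, -1, 4>

Write z = c_1 e1 + ... + c_3 e3 and solve for the c_i.
Solving this 3x3 system gives c = (1, -1, 4).
Check: e1 - e2 + 4e3 = <-9, 8, -7>.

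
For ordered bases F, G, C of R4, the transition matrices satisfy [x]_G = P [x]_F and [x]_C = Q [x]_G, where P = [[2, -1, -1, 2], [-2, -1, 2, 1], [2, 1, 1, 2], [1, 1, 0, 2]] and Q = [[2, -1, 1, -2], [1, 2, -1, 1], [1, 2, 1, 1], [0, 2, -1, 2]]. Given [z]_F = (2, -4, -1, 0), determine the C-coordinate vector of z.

First [z]_G = P [z]_F = (9, -2, -1, -2).
Then [z]_C = Q [z]_G = (23, 4, 2, -7).

(23, 4, 2, -7)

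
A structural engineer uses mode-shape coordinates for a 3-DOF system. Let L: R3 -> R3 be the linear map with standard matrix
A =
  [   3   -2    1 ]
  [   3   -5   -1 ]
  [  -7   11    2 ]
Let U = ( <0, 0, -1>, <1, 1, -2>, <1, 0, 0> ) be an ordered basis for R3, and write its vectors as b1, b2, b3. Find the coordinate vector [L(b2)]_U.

Column 2 of [L]_U is the U-coordinate vector of L(b2).
In standard coordinates L(b2) = A b2 = <-1, 0, 0>.
Converting to U: <-1, 0, 0> = 0·b1 + 0·b2 - b3, so the coordinate vector is <0, 0, -1>.

<0, 0, -1>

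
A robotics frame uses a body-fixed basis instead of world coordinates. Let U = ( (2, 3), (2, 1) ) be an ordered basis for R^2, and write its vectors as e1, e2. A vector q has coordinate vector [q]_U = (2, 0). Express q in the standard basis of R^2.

(4, 6)

q = M [q]_U, where M has columns e1, e2.
Carrying out the matrix-vector product, q = (4, 6).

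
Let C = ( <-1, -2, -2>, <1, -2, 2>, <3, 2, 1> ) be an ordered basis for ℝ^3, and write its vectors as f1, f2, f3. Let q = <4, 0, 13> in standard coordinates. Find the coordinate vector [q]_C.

[q]_C is the unique c with M c = q, where M has columns f1, ..., f3.
Solving this 3x3 system gives c = (-4, 3, -1).
Check: -4f1 + 3f2 - f3 = <4, 0, 13>.

<-4, 3, -1>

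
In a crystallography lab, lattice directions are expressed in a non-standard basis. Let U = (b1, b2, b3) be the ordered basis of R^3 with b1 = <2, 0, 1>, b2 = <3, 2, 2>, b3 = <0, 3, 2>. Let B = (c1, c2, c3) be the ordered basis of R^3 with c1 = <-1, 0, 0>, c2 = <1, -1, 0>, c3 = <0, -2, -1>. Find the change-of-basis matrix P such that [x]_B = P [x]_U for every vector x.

[[0, -1, 1], [2, 2, 1], [-1, -2, -2]]

Let M have columns bj and N have columns cj. Then for every x, N [x]_B = x = M [x]_U, so P = N^(-1) M.
Since det N = -1, N^(-1) has integer entries; multiplying gives P = [[0, -1, 1], [2, 2, 1], [-1, -2, -2]].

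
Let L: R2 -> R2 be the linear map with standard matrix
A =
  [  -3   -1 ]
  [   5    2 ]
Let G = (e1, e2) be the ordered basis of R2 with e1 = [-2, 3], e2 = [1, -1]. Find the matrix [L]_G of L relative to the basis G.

Let P have columns e1, e2. Then [L]_G = P^(-1) A P.
Here det P = -1, so P^(-1) is integer; computing A P first and then P^(-1)(A P) gives [[-1, 1], [1, 0]].

[[-1, 1], [1, 0]]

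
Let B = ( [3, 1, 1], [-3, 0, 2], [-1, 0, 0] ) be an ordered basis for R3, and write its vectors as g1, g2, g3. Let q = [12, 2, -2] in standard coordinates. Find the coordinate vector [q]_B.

[2, -2, 0]

Write q = c_1 g1 + ... + c_3 g3 and solve for the c_i.
Solving this 3x3 system gives c = (2, -2, 0).
Check: 2g1 - 2g2 + 0·g3 = [12, 2, -2].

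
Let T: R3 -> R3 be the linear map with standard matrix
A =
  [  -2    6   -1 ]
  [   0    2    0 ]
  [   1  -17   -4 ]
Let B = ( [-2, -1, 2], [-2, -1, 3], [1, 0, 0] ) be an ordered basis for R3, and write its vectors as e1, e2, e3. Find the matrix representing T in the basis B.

The j-th column of [T]_B is [T(ej)]_B.
T(e1) = A e1 = [-4, -2, 7] = -e1 + 3e2 + 0·e3, so column 1 is [-1, 3, 0].
Repeating for e2, e3 and assembling the columns gives [[-1, 3, -1], [3, -1, 1], [0, -1, -2]].

[[-1, 3, -1], [3, -1, 1], [0, -1, -2]]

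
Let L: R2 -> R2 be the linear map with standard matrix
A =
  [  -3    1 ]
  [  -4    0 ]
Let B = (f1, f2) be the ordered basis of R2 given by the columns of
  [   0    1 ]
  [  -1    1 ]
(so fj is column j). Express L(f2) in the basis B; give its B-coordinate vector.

Column 2 of [L]_B is the B-coordinate vector of L(f2).
In standard coordinates L(f2) = A f2 = (-2, -4).
Converting to B: (-2, -4) = 2f1 - 2f2, so the coordinate vector is (2, -2).

(2, -2)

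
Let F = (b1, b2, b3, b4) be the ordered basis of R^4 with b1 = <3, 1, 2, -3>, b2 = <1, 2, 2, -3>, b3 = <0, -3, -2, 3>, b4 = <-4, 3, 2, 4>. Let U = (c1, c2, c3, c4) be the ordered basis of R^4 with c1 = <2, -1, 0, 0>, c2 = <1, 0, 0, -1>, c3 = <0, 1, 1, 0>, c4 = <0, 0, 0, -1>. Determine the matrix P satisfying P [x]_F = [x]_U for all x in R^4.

Column j of P is [bj]_U, since P maps F-coordinates to U-coordinates.
Expressing b1 in U: b1 = c1 + c2 + 2c3 + 2c4, so column 1 of P is <1, 1, 2, 2>.
Doing the same for each bj gives P = [[1, 0, 1, -1], [1, 1, -2, -2], [2, 2, -2, 2], [2, 2, -1, -2]].

[[1, 0, 1, -1], [1, 1, -2, -2], [2, 2, -2, 2], [2, 2, -1, -2]]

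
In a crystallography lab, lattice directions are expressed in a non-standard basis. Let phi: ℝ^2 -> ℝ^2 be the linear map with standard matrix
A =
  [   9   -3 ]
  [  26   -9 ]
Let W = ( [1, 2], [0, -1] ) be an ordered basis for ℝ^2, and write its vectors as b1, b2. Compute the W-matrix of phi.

[[3, 3], [-2, -3]]

Let P have columns b1, b2. Then [phi]_W = P^(-1) A P.
Here det P = -1, so P^(-1) is integer; computing A P first and then P^(-1)(A P) gives [[3, 3], [-2, -3]].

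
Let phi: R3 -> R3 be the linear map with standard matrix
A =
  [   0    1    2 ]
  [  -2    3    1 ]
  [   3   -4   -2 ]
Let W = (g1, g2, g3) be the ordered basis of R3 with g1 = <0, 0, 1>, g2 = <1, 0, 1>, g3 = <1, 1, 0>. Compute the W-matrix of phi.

[[-3, -2, -1], [1, 3, 0], [1, -1, 1]]

Let P have columns g1, ..., g3. Then [phi]_W = P^(-1) A P.
Here det P = 1, so P^(-1) is integer; computing A P first and then P^(-1)(A P) gives [[-3, -2, -1], [1, 3, 0], [1, -1, 1]].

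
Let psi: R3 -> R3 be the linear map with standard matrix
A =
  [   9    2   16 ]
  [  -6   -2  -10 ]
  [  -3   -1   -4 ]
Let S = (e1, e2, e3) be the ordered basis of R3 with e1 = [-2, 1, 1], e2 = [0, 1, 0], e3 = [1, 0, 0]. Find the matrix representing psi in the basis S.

[[1, -1, -3], [-1, -1, -3], [2, 0, 3]]

Let P have columns e1, ..., e3. Then [psi]_S = P^(-1) A P.
Here det P = -1, so P^(-1) is integer; computing A P first and then P^(-1)(A P) gives [[1, -1, -3], [-1, -1, -3], [2, 0, 3]].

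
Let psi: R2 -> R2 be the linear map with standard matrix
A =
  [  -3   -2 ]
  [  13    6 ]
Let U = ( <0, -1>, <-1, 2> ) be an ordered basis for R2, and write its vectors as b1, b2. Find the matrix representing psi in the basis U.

Let P have columns b1, b2. Then [psi]_U = P^(-1) A P.
Here det P = -1, so P^(-1) is integer; computing A P first and then P^(-1)(A P) gives [[2, 3], [-2, 1]].

[[2, 3], [-2, 1]]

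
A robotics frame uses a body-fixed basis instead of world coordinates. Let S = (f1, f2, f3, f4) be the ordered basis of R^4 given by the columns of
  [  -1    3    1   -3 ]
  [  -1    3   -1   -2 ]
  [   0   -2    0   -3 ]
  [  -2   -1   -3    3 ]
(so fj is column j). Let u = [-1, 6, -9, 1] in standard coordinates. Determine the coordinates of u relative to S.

[4, 3, -3, 1]

We seek scalars with c_1 f1 + ... + c_4 f4 = u; equivalently solve M c = u where the columns of M are f1, ..., f4.
Gaussian elimination on [M | u] yields c = (4, 3, -3, 1).
Check: 4f1 + 3f2 - 3f3 + f4 = [-1, 6, -9, 1].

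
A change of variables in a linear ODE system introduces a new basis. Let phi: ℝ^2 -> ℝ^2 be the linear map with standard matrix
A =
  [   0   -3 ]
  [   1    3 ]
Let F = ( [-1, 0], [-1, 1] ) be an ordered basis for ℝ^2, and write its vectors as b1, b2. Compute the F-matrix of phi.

With P the matrix whose columns are b1, b2, [phi]_F = P^(-1) A P.
Column by column: phi(b1) = A b1 = [0, -1]; its F-coordinates [1, -1] give column 1.
Continuing for each basis vector yields [phi]_F = [[1, 1], [-1, 2]].

[[1, 1], [-1, 2]]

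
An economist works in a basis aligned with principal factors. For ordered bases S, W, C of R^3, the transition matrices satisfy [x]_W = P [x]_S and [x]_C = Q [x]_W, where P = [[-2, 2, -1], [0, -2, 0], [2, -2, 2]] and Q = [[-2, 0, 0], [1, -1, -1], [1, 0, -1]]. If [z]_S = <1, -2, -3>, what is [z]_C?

Composing the changes, [z]_C = Q P [z]_S.
Q P = [[4, -4, 2], [-4, 6, -3], [-4, 4, -3]]; applying this to <1, -2, -3> gives <6, -7, -3>.

<6, -7, -3>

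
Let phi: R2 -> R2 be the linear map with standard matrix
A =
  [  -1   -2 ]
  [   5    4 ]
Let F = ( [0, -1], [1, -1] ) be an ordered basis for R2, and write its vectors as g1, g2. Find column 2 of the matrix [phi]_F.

[-2, 1]

Compute phi(g2) = A g2 = [1, 1] in standard coordinates.
Then write this in F-coordinates: solve for y in y_1 g1 + y_2 g2 = [1, 1].
This gives y = [-2, 1], which is column 2 of [phi]_F.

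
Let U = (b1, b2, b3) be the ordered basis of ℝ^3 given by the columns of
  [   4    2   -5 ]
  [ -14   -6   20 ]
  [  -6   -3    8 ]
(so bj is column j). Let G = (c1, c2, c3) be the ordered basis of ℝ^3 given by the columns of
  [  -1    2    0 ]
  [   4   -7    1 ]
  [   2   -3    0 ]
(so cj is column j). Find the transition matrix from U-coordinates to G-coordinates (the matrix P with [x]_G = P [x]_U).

[[0, 0, 1], [2, 1, -2], [0, 1, 2]]

Column j of P is [bj]_G, since P maps U-coordinates to G-coordinates.
Expressing b1 in G: b1 = 0·c1 + 2c2 + 0·c3, so column 1 of P is <0, 2, 0>.
Doing the same for each bj gives P = [[0, 0, 1], [2, 1, -2], [0, 1, 2]].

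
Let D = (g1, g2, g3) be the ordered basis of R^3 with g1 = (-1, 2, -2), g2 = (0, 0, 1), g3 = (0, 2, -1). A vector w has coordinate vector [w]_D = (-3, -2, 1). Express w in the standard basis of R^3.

(3, -4, 3)

The coordinates say w = -3g1 - 2g2 + g3; adding the scaled basis vectors gives (3, -4, 3).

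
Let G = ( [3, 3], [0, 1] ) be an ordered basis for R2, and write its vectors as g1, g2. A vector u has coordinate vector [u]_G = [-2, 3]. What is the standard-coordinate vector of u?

[-6, -3]

By definition u = -2g1 + 3g2.
Summing componentwise gives [-6, -3].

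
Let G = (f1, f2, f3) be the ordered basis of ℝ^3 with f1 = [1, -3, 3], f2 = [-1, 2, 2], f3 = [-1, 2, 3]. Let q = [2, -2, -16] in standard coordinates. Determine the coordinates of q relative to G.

[-2, -2, -2]

We seek scalars with c_1 f1 + ... + c_3 f3 = q; equivalently solve M c = q where the columns of M are f1, ..., f3.
Gaussian elimination on [M | q] yields c = (-2, -2, -2).
Check: -2f1 - 2f2 - 2f3 = [2, -2, -16].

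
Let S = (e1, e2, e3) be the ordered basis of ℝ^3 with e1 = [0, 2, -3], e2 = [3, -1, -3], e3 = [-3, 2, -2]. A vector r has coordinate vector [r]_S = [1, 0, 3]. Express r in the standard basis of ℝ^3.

The coordinates say r = e1 + 0·e2 + 3e3; adding the scaled basis vectors gives [-9, 8, -9].

[-9, 8, -9]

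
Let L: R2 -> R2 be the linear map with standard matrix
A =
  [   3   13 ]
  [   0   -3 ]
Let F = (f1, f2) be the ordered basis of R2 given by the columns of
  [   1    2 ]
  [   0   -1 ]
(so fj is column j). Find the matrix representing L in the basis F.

The j-th column of [L]_F is [L(fj)]_F.
L(f1) = A f1 = (3, 0) = 3f1 + 0·f2, so column 1 is (3, 0).
Repeating for f2 and assembling the columns gives [[3, -1], [0, -3]].

[[3, -1], [0, -3]]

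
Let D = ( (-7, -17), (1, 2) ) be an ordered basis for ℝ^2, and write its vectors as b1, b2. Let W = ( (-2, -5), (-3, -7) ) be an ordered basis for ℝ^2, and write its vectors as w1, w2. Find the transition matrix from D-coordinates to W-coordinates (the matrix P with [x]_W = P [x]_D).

Let M have columns bj and N have columns wj. Then for every x, N [x]_W = x = M [x]_D, so P = N^(-1) M.
Since det N = -1, N^(-1) has integer entries; multiplying gives P = [[2, 1], [1, -1]].

[[2, 1], [1, -1]]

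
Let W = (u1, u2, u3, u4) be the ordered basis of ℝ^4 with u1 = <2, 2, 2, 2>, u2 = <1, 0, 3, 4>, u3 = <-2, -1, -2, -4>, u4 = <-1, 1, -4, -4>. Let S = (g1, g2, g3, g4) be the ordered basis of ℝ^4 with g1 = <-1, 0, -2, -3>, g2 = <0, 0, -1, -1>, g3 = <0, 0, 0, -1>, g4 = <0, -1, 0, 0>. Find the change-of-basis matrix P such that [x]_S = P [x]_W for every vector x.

[[-2, -1, 2, 1], [2, -1, -2, 2], [2, 0, 0, -1], [-2, 0, 1, -1]]

Take x = uj: its W-coordinates are the j-th standard unit vector, so P e_j — column j of P — equals [uj]_S.
u1 = -2g1 + 2g2 + 2g3 - 2g4, giving column 1 = <-2, 2, 2, -2>; repeating for each j gives P = [[-2, -1, 2, 1], [2, -1, -2, 2], [2, 0, 0, -1], [-2, 0, 1, -1]].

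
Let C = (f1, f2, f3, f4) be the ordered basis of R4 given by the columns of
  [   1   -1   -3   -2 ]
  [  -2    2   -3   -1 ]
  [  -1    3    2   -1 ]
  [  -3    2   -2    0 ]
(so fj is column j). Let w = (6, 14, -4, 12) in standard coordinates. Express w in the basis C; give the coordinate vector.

(0, 2, -4, 2)

Write w = c_1 f1 + ... + c_4 f4 and solve for the c_i.
Row-reducing the augmented matrix [M | w] gives c = (0, 2, -4, 2).
Check: 0·f1 + 2f2 - 4f3 + 2f4 = (6, 14, -4, 12).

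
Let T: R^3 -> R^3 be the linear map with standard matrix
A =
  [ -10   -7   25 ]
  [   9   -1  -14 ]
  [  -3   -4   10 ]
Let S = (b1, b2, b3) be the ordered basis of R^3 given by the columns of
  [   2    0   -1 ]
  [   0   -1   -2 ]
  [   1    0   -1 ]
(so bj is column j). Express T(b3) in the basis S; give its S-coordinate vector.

Column 3 of [T]_S is the S-coordinate vector of T(b3).
In standard coordinates T(b3) = A b3 = (-1, 7, 1).
Converting to S: (-1, 7, 1) = -2b1 - b2 - 3b3, so the coordinate vector is (-2, -1, -3).

(-2, -1, -3)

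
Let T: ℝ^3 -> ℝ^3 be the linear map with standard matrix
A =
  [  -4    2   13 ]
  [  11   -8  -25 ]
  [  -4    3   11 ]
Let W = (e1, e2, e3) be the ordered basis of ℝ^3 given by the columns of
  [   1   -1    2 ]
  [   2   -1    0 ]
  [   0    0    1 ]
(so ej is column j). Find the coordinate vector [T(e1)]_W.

[-1, 3, 2]

Column 1 of [T]_W is the W-coordinate vector of T(e1).
In standard coordinates T(e1) = A e1 = [0, -5, 2].
Converting to W: [0, -5, 2] = -e1 + 3e2 + 2e3, so the coordinate vector is [-1, 3, 2].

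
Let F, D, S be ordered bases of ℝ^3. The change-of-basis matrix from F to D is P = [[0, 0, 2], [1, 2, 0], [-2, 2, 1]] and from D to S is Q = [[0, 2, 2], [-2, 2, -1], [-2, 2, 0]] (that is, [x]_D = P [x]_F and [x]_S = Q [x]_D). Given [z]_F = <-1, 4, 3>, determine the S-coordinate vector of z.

<40, -11, 2>

First [z]_D = P [z]_F = <6, 7, 13>.
Then [z]_S = Q [z]_D = <40, -11, 2>.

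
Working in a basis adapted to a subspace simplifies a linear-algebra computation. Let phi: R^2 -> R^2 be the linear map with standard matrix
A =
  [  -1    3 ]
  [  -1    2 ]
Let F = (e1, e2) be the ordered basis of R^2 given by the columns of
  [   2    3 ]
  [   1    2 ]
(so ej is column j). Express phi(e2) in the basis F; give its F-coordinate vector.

Column 2 of [phi]_F is the F-coordinate vector of phi(e2).
In standard coordinates phi(e2) = A e2 = [3, 1].
Converting to F: [3, 1] = 3e1 - e2, so the coordinate vector is [3, -1].

[3, -1]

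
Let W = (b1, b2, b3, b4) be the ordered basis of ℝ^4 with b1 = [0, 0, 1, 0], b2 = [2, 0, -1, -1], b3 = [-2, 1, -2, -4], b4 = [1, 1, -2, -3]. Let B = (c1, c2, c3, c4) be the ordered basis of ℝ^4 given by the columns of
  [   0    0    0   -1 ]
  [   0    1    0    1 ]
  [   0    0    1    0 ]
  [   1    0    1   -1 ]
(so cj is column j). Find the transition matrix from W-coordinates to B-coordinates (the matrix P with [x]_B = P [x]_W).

Column j of P is [bj]_B, since P maps W-coordinates to B-coordinates.
Expressing b1 in B: b1 = -c1 + 0·c2 + c3 + 0·c4, so column 1 of P is [-1, 0, 1, 0].
Doing the same for each bj gives P = [[-1, -2, 0, -2], [0, 2, -1, 2], [1, -1, -2, -2], [0, -2, 2, -1]].

[[-1, -2, 0, -2], [0, 2, -1, 2], [1, -1, -2, -2], [0, -2, 2, -1]]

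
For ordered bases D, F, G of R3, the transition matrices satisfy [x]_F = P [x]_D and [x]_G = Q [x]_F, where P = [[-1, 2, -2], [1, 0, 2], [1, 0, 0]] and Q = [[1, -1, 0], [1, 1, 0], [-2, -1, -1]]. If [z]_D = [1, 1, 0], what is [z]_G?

[0, 2, -4]

Apply P to get F-coordinates [1, 1, 1], then Q to get G-coordinates.
The result is [z]_G = [0, 2, -4].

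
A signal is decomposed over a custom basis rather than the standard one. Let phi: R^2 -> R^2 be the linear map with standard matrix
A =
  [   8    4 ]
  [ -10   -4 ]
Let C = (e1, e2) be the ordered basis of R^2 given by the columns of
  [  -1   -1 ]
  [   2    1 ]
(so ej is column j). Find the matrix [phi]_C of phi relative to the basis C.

The j-th column of [phi]_C is [phi(ej)]_C.
phi(e1) = A e1 = (0, 2) = 2e1 - 2e2, so column 1 is (2, -2).
Repeating for e2 and assembling the columns gives [[2, 2], [-2, 2]].

[[2, 2], [-2, 2]]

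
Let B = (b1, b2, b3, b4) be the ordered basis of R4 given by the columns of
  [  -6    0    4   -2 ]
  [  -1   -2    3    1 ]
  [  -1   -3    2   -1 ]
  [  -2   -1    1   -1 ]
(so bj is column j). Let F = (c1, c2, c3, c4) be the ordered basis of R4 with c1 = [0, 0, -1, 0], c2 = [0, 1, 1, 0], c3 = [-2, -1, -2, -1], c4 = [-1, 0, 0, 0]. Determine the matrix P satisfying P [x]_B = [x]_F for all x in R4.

Let M have columns bj and N have columns cj. Then for every x, N [x]_F = x = M [x]_B, so P = N^(-1) M.
Since det N = -1, N^(-1) has integer entries; multiplying gives P = [[-2, 0, 2, 1], [1, -1, 2, 2], [2, 1, -1, 1], [2, -2, -2, 0]].

[[-2, 0, 2, 1], [1, -1, 2, 2], [2, 1, -1, 1], [2, -2, -2, 0]]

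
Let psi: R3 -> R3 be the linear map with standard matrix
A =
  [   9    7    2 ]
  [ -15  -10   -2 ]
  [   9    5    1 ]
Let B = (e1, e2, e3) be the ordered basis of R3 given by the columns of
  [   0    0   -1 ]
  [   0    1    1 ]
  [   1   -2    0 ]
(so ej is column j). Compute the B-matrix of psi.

[[1, -3, 2], [0, -3, 3], [-2, -3, 2]]

Let P have columns e1, ..., e3. Then [psi]_B = P^(-1) A P.
Here det P = 1, so P^(-1) is integer; computing A P first and then P^(-1)(A P) gives [[1, -3, 2], [0, -3, 3], [-2, -3, 2]].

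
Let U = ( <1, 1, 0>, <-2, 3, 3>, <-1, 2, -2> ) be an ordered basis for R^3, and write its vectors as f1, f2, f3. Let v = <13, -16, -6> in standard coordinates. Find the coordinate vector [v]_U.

We seek scalars with c_1 f1 + ... + c_3 f3 = v; equivalently solve M c = v where the columns of M are f1, ..., f3.
Row-reducing the augmented matrix [M | v] gives c = (2, -4, -3).
Check: 2f1 - 4f2 - 3f3 = <13, -16, -6>.

<2, -4, -3>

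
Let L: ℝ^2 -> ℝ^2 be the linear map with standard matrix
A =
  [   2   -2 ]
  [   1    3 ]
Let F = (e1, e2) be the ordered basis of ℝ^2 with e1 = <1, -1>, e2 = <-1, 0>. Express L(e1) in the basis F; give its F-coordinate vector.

Compute L(e1) = A e1 = <4, -2> in standard coordinates.
Then write this in F-coordinates: solve for y in y_1 e1 + y_2 e2 = <4, -2>.
This gives y = <2, -2>, which is column 1 of [L]_F.

<2, -2>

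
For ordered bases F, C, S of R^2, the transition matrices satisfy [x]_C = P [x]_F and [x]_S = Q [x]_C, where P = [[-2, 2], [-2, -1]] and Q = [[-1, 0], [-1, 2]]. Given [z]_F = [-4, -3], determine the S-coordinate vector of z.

Apply P to get C-coordinates [2, 11], then Q to get S-coordinates.
The result is [z]_S = [-2, 20].

[-2, 20]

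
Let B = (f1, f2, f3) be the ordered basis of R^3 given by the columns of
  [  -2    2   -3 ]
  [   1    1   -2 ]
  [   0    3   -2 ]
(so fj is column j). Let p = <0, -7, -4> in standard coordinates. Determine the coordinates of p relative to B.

<-3, 0, 2>

Write p = c_1 f1 + ... + c_3 f3 and solve for the c_i.
Gaussian elimination on [M | p] yields c = (-3, 0, 2).
Check: -3f1 + 0·f2 + 2f3 = <0, -7, -4>.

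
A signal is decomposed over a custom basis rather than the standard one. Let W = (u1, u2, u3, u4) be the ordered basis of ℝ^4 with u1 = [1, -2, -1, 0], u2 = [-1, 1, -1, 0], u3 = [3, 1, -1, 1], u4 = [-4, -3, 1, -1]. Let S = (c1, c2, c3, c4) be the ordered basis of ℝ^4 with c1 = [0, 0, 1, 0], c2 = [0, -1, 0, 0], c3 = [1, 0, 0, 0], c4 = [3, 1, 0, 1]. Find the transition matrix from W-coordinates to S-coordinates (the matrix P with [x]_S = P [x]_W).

Let M have columns uj and N have columns cj. Then for every x, N [x]_S = x = M [x]_W, so P = N^(-1) M.
Since det N = 1, N^(-1) has integer entries; multiplying gives P = [[-1, -1, -1, 1], [2, -1, 0, 2], [1, -1, 0, -1], [0, 0, 1, -1]].

[[-1, -1, -1, 1], [2, -1, 0, 2], [1, -1, 0, -1], [0, 0, 1, -1]]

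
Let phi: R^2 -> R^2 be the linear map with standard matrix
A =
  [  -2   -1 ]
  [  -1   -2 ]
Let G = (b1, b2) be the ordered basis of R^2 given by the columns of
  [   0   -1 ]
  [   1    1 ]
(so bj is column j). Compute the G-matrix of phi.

The j-th column of [phi]_G is [phi(bj)]_G.
phi(b1) = A b1 = (-1, -2) = -3b1 + b2, so column 1 is (-3, 1).
Repeating for b2 and assembling the columns gives [[-3, 0], [1, -1]].

[[-3, 0], [1, -1]]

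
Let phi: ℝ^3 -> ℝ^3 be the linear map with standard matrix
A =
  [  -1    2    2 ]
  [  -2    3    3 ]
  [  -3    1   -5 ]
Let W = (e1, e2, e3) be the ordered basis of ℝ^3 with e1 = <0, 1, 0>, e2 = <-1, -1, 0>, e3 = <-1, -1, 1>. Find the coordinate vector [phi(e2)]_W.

Column 2 of [phi]_W is the W-coordinate vector of phi(e2).
In standard coordinates phi(e2) = A e2 = <-1, -1, 2>.
Converting to W: <-1, -1, 2> = 0·e1 - e2 + 2e3, so the coordinate vector is <0, -1, 2>.

<0, -1, 2>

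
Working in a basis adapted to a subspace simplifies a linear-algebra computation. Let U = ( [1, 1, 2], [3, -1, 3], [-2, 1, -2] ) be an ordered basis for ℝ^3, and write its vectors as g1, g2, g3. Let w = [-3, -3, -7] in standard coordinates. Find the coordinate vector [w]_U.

[w]_U is the unique c with M c = w, where M has columns g1, ..., g3.
Solving this 3x3 system gives c = (-4, 3, 4).
Check: -4g1 + 3g2 + 4g3 = [-3, -3, -7].

[-4, 3, 4]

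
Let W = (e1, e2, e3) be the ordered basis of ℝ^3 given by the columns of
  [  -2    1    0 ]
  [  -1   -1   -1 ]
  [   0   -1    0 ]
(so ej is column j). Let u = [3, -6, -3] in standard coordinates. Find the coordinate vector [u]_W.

Write u = c_1 e1 + ... + c_3 e3 and solve for the c_i.
Row-reducing the augmented matrix [M | u] gives c = (0, 3, 3).
Check: 0·e1 + 3e2 + 3e3 = [3, -6, -3].

[0, 3, 3]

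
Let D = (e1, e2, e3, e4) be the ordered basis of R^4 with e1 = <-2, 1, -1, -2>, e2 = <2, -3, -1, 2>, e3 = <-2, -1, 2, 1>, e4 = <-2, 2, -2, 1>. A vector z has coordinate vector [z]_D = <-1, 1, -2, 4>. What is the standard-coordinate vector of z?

<0, 6, -12, 6>

z = M [z]_D, where M has columns e1, ..., e4.
Carrying out the matrix-vector product, z = <0, 6, -12, 6>.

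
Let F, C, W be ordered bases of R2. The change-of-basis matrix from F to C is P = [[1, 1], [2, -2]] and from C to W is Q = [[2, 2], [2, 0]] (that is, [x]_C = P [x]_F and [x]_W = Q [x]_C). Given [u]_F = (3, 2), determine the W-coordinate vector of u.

(14, 10)

Apply P to get C-coordinates (5, 2), then Q to get W-coordinates.
The result is [u]_W = (14, 10).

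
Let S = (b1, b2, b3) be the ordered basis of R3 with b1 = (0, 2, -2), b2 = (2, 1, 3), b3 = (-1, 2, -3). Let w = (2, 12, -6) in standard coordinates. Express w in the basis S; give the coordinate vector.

(3, 2, 2)

[w]_S is the unique c with M c = w, where M has columns b1, ..., b3.
Row-reducing the augmented matrix [M | w] gives c = (3, 2, 2).
Check: 3b1 + 2b2 + 2b3 = (2, 12, -6).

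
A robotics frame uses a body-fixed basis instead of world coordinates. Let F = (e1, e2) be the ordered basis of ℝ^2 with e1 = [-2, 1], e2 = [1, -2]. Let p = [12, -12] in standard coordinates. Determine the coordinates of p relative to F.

[-4, 4]

[p]_F is the unique c with M c = p, where M has columns e1, e2.
System: -2c_1 + c_2 = 12, c_1 - 2c_2 = -12; solving gives c_1 = -4, c_2 = 4.
Check: -4e1 + 4e2 = [12, -12].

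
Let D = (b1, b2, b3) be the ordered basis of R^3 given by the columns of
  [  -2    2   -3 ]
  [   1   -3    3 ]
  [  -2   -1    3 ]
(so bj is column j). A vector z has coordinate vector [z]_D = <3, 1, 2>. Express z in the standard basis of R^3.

z = M [z]_D, where M has columns b1, ..., b3.
Carrying out the matrix-vector product, z = <-10, 6, -1>.

<-10, 6, -1>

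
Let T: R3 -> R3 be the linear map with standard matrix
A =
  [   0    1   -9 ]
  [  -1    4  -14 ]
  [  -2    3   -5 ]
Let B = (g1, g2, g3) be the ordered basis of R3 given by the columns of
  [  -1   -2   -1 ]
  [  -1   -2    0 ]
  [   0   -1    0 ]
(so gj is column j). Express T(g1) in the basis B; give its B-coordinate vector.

<1, 1, -2>

Column 1 of [T]_B is the B-coordinate vector of T(g1).
In standard coordinates T(g1) = A g1 = <-1, -3, -1>.
Converting to B: <-1, -3, -1> = g1 + g2 - 2g3, so the coordinate vector is <1, 1, -2>.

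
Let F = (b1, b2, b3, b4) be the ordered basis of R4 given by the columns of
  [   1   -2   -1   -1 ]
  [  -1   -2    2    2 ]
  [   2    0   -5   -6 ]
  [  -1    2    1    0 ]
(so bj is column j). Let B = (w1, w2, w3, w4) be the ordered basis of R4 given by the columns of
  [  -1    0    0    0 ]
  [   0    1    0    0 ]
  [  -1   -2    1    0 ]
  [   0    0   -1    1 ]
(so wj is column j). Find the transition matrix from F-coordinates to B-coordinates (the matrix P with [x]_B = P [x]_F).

Take x = bj: its F-coordinates are the j-th standard unit vector, so P e_j — column j of P — equals [bj]_B.
b1 = -w1 - w2 - w3 - 2w4, giving column 1 = (-1, -1, -1, -2); repeating for each j gives P = [[-1, 2, 1, 1], [-1, -2, 2, 2], [-1, -2, 0, -1], [-2, 0, 1, -1]].

[[-1, 2, 1, 1], [-1, -2, 2, 2], [-1, -2, 0, -1], [-2, 0, 1, -1]]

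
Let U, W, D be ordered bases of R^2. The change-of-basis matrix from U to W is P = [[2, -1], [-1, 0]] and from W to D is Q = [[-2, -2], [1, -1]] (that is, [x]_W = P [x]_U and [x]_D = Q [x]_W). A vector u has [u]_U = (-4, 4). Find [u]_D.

First [u]_W = P [u]_U = (-12, 4).
Then [u]_D = Q [u]_W = (16, -16).

(16, -16)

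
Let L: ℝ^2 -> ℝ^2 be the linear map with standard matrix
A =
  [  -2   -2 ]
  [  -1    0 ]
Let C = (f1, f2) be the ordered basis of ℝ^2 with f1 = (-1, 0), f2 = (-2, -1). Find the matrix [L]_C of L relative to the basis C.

[[0, -2], [-1, -2]]

Let P have columns f1, f2. Then [L]_C = P^(-1) A P.
Here det P = 1, so P^(-1) is integer; computing A P first and then P^(-1)(A P) gives [[0, -2], [-1, -2]].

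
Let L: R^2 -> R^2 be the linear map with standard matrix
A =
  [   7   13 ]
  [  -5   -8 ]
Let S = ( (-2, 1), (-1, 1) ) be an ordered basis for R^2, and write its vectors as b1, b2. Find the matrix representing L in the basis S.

The j-th column of [L]_S is [L(bj)]_S.
L(b1) = A b1 = (-1, 2) = -b1 + 3b2, so column 1 is (-1, 3).
Repeating for b2 and assembling the columns gives [[-1, -3], [3, 0]].

[[-1, -3], [3, 0]]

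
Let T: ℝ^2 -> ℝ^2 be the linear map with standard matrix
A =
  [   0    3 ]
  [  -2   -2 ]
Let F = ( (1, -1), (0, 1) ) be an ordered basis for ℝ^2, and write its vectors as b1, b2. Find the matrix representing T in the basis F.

[[-3, 3], [-3, 1]]

The j-th column of [T]_F is [T(bj)]_F.
T(b1) = A b1 = (-3, 0) = -3b1 - 3b2, so column 1 is (-3, -3).
Repeating for b2 and assembling the columns gives [[-3, 3], [-3, 1]].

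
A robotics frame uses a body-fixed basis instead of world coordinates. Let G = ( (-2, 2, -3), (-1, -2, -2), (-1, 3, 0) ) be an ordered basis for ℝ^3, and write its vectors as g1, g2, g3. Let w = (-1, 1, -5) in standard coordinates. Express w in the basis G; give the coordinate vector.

We seek scalars with c_1 g1 + ... + c_3 g3 = w; equivalently solve M c = w where the columns of M are g1, ..., g3.
Gaussian elimination on [M | w] yields c = (3, -2, -3).
Check: 3g1 - 2g2 - 3g3 = (-1, 1, -5).

(3, -2, -3)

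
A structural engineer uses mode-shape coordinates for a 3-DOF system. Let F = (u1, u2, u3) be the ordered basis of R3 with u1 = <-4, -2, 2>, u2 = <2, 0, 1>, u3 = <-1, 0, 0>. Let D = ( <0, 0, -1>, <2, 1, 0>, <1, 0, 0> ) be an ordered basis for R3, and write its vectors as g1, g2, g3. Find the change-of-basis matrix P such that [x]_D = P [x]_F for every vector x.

[[-2, -1, 0], [-2, 0, 0], [0, 2, -1]]

Let M have columns uj and N have columns gj. Then for every x, N [x]_D = x = M [x]_F, so P = N^(-1) M.
Since det N = 1, N^(-1) has integer entries; multiplying gives P = [[-2, -1, 0], [-2, 0, 0], [0, 2, -1]].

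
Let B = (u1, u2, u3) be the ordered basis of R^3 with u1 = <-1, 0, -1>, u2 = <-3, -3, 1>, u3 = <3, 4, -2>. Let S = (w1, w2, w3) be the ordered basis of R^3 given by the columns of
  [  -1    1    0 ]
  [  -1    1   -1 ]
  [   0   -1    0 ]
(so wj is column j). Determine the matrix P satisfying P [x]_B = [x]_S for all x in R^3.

Column j of P is [uj]_S, since P maps B-coordinates to S-coordinates.
Expressing u1 in S: u1 = 2w1 + w2 - w3, so column 1 of P is <2, 1, -1>.
Doing the same for each uj gives P = [[2, 2, -1], [1, -1, 2], [-1, 0, -1]].

[[2, 2, -1], [1, -1, 2], [-1, 0, -1]]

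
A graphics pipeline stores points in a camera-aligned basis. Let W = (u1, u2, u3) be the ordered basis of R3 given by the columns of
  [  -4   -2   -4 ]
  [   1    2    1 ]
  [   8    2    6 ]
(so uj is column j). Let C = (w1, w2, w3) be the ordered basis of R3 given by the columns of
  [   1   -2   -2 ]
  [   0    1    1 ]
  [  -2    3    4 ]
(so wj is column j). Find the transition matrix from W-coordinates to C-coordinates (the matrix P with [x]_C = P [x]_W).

Take x = uj: its W-coordinates are the j-th standard unit vector, so P e_j — column j of P — equals [uj]_C.
u1 = -2w1 + 0·w2 + w3, giving column 1 = (-2, 0, 1); repeating for each j gives P = [[-2, 2, -2], [0, 2, 2], [1, 0, -1]].

[[-2, 2, -2], [0, 2, 2], [1, 0, -1]]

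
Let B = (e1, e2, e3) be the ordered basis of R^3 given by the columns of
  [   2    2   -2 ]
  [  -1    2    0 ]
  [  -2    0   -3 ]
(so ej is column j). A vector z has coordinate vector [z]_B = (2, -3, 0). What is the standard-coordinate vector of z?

The coordinates say z = 2e1 - 3e2 + 0·e3; adding the scaled basis vectors gives (-2, -8, -4).

(-2, -8, -4)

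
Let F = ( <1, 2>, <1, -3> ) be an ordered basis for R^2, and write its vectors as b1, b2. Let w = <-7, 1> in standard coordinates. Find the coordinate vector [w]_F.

<-4, -3>

[w]_F is the unique c with M c = w, where M has columns b1, b2.
System: c_1 + c_2 = -7, 2c_1 - 3c_2 = 1; solving gives c_1 = -4, c_2 = -3.
Check: -4b1 - 3b2 = <-7, 1>.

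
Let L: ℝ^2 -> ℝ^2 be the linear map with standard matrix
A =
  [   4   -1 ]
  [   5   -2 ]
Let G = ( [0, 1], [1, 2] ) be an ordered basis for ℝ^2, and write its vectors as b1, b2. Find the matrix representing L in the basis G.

With P the matrix whose columns are b1, b2, [L]_G = P^(-1) A P.
Column by column: L(b1) = A b1 = [-1, -2]; its G-coordinates [0, -1] give column 1.
Continuing for each basis vector yields [L]_G = [[0, -3], [-1, 2]].

[[0, -3], [-1, 2]]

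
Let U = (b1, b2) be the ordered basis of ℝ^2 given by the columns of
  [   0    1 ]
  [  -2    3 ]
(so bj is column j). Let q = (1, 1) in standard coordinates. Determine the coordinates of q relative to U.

Write q = c_1 b1 + c_2 b2 and solve for the c_i.
System: 0c_1 + c_2 = 1, -2c_1 + 3c_2 = 1; solving gives c_1 = 1, c_2 = 1.
Check: b1 + b2 = (1, 1).

(1, 1)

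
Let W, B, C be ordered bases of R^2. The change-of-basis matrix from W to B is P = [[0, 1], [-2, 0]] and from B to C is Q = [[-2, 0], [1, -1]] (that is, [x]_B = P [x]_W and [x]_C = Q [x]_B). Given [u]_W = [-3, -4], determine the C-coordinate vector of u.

[8, -10]

First [u]_B = P [u]_W = [-4, 6].
Then [u]_C = Q [u]_B = [8, -10].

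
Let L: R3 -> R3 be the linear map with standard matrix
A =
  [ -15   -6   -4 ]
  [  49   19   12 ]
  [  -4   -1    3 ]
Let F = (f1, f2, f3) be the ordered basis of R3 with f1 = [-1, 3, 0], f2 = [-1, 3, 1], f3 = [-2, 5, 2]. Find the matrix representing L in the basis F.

The j-th column of [L]_F is [L(fj)]_F.
L(f1) = A f1 = [-3, 8, 1] = 2f1 - f2 + f3, so column 1 is [2, -1, 1].
Repeating for f2, f3 and assembling the columns gives [[2, 3, -1], [-1, 2, 3], [1, 1, 3]].

[[2, 3, -1], [-1, 2, 3], [1, 1, 3]]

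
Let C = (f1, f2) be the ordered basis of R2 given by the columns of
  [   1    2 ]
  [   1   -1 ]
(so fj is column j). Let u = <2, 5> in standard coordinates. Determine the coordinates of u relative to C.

<4, -1>

Write u = c_1 f1 + c_2 f2 and solve for the c_i.
System: c_1 + 2c_2 = 2, c_1 - c_2 = 5; solving gives c_1 = 4, c_2 = -1.
Check: 4f1 - f2 = <2, 5>.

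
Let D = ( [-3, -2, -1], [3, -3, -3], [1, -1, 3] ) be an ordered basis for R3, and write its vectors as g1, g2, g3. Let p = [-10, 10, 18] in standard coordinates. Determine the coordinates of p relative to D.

[0, -4, 2]

[p]_D is the unique c with M c = p, where M has columns g1, ..., g3.
Solving this 3x3 system gives c = (0, -4, 2).
Check: 0·g1 - 4g2 + 2g3 = [-10, 10, 18].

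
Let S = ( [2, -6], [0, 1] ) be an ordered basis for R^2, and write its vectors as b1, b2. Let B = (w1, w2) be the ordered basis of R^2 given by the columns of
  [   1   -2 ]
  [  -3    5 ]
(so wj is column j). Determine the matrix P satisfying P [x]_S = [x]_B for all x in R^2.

Column j of P is [bj]_B, since P maps S-coordinates to B-coordinates.
Expressing b1 in B: b1 = 2w1 + 0·w2, so column 1 of P is [2, 0].
Doing the same for each bj gives P = [[2, -2], [0, -1]].

[[2, -2], [0, -1]]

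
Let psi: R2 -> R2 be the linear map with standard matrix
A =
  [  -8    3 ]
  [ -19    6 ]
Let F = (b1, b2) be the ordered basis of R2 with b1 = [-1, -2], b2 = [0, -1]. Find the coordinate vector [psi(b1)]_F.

Compute psi(b1) = A b1 = [2, 7] in standard coordinates.
Then write this in F-coordinates: solve for y in y_1 b1 + y_2 b2 = [2, 7].
This gives y = [-2, -3], which is column 1 of [psi]_F.

[-2, -3]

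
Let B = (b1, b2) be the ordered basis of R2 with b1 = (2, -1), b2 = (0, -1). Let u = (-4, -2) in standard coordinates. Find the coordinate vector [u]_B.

(-2, 4)

Write u = c_1 b1 + c_2 b2 and solve for the c_i.
System: 2c_1 + 0c_2 = -4, -c_1 - c_2 = -2; solving gives c_1 = -2, c_2 = 4.
Check: -2b1 + 4b2 = (-4, -2).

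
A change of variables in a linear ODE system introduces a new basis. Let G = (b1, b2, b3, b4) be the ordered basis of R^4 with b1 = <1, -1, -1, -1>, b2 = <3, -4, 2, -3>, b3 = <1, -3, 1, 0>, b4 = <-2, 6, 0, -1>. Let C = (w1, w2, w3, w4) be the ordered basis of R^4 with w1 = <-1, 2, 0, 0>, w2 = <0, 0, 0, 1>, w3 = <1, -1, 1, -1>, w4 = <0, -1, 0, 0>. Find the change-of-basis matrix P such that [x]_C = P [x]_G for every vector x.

Column j of P is [bj]_C, since P maps G-coordinates to C-coordinates.
Expressing b1 in C: b1 = -2w1 - 2w2 - w3 - 2w4, so column 1 of P is <-2, -2, -1, -2>.
Doing the same for each bj gives P = [[-2, -1, 0, 2], [-2, -1, 1, -1], [-1, 2, 1, 0], [-2, 0, 2, -2]].

[[-2, -1, 0, 2], [-2, -1, 1, -1], [-1, 2, 1, 0], [-2, 0, 2, -2]]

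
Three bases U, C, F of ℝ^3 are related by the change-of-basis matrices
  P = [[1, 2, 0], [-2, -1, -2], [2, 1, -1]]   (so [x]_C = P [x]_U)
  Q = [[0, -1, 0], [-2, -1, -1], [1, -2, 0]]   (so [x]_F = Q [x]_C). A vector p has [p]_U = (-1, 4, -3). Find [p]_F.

(-4, -23, -1)

First [p]_C = P [p]_U = (7, 4, 5).
Then [p]_F = Q [p]_C = (-4, -23, -1).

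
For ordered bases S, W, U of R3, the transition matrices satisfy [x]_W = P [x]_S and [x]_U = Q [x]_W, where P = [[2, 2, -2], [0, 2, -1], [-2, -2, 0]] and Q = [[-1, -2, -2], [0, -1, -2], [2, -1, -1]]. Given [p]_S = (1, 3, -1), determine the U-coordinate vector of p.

Apply P to get W-coordinates (10, 7, -8), then Q to get U-coordinates.
The result is [p]_U = (-8, 9, 21).

(-8, 9, 21)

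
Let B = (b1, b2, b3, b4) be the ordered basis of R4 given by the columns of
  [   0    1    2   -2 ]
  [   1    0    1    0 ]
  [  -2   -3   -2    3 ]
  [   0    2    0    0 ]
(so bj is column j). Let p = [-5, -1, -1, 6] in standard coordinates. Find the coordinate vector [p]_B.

Write p = c_1 b1 + ... + c_4 b4 and solve for the c_i.
Row-reducing the augmented matrix [M | p] gives c = (1, 3, -2, 2).
Check: b1 + 3b2 - 2b3 + 2b4 = [-5, -1, -1, 6].

[1, 3, -2, 2]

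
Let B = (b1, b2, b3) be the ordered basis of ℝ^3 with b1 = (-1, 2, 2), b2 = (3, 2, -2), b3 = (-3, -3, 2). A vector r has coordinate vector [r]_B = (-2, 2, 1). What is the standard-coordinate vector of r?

The coordinates say r = -2b1 + 2b2 + b3; adding the scaled basis vectors gives (5, -3, -6).

(5, -3, -6)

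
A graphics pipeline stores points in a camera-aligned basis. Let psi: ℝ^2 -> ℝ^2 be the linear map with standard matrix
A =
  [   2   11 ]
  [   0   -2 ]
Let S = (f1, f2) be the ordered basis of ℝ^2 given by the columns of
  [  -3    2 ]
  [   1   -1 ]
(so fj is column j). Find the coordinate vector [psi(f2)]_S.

<3, 1>

Column 2 of [psi]_S is the S-coordinate vector of psi(f2).
In standard coordinates psi(f2) = A f2 = <-7, 2>.
Converting to S: <-7, 2> = 3f1 + f2, so the coordinate vector is <3, 1>.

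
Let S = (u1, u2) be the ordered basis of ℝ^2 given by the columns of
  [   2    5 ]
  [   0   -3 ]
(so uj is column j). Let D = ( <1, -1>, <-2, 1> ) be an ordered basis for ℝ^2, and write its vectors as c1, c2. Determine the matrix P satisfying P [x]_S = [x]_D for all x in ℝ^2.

[[-2, 1], [-2, -2]]

Take x = uj: its S-coordinates are the j-th standard unit vector, so P e_j — column j of P — equals [uj]_D.
u1 = -2c1 - 2c2, giving column 1 = <-2, -2>; repeating for each j gives P = [[-2, 1], [-2, -2]].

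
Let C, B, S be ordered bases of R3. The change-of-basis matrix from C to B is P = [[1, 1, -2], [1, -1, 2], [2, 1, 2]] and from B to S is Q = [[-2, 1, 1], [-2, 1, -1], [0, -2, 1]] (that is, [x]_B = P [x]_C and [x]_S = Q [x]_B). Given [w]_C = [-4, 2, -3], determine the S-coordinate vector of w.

[-32, -8, 12]

Apply P to get B-coordinates [4, -12, -12], then Q to get S-coordinates.
The result is [w]_S = [-32, -8, 12].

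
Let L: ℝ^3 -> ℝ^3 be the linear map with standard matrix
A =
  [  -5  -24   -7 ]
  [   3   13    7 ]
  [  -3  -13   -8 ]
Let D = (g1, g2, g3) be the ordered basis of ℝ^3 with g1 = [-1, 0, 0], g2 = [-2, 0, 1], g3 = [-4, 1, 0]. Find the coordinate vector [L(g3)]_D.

Compute L(g3) = A g3 = [-4, 1, -1] in standard coordinates.
Then write this in D-coordinates: solve for y in y_1 g1 + ... + y_3 g3 = [-4, 1, -1].
This gives y = [2, -1, 1], which is column 3 of [L]_D.

[2, -1, 1]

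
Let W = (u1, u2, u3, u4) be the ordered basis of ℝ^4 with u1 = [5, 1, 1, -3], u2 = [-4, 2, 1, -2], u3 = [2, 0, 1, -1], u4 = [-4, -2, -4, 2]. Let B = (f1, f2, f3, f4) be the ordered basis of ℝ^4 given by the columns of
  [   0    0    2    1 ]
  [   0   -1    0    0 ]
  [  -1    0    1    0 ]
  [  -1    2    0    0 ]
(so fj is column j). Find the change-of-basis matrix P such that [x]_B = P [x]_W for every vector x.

[[1, -2, 1, 2], [-1, -2, 0, 2], [2, -1, 2, -2], [1, -2, -2, 0]]

Column j of P is [uj]_B, since P maps W-coordinates to B-coordinates.
Expressing u1 in B: u1 = f1 - f2 + 2f3 + f4, so column 1 of P is [1, -1, 2, 1].
Doing the same for each uj gives P = [[1, -2, 1, 2], [-1, -2, 0, 2], [2, -1, 2, -2], [1, -2, -2, 0]].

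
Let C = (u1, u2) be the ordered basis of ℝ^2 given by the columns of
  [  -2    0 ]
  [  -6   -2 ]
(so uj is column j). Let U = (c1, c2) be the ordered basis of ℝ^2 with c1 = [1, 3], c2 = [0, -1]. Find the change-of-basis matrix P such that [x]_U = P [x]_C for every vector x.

[[-2, 0], [0, 2]]

Take x = uj: its C-coordinates are the j-th standard unit vector, so P e_j — column j of P — equals [uj]_U.
u1 = -2c1 + 0·c2, giving column 1 = [-2, 0]; repeating for each j gives P = [[-2, 0], [0, 2]].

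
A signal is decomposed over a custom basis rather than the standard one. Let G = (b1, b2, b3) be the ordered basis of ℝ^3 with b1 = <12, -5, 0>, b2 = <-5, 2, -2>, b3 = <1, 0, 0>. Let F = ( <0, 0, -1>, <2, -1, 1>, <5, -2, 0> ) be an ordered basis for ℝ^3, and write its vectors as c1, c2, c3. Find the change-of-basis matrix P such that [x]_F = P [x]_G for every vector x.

Column j of P is [bj]_F, since P maps G-coordinates to F-coordinates.
Expressing b1 in F: b1 = c1 + c2 + 2c3, so column 1 of P is <1, 1, 2>.
Doing the same for each bj gives P = [[1, 2, -2], [1, 0, -2], [2, -1, 1]].

[[1, 2, -2], [1, 0, -2], [2, -1, 1]]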